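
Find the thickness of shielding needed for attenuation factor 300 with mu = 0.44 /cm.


x = ln(factor) / mu
x = ln(300) / 0.44
x = 12.963 cm

12.963


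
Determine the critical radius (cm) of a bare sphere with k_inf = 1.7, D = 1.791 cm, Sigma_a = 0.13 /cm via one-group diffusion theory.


L^2 = D / Sigma_a = 1.791 / 0.13 = 13.77692 cm^2
B_m^2 = (k_inf - 1) / L^2 = (1.7 - 1) / 13.77692 = 0.05080961 /cm^2
For a bare sphere: B_g = pi/R, so R_c = pi / sqrt(B_m^2)
R_c = pi / sqrt(0.05080961) = 13.937 cm

13.937


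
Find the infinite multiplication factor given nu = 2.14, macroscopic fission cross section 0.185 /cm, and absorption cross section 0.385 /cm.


k_inf = nu * Sigma_f / Sigma_a
k_inf = 2.14 * 0.185 / 0.385
k_inf = 1.0283

1.0283


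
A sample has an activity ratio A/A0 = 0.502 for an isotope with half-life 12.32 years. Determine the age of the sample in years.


lambda = ln(2) / t_half = ln(2) / 12.32 = 0.05626195 /yr
t = -ln(A/A0) / lambda
t = -ln(0.502) / 0.05626195
t = 12.249 yr

12.249


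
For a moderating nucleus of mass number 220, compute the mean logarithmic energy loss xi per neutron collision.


xi = 1 + (A-1)^2/(2A) * ln((A-1)/(A+1))
xi = 1 + (220-1)^2/(2*220) * ln((220-1)/(220 +1))
xi = 0.0090634

0.0090634


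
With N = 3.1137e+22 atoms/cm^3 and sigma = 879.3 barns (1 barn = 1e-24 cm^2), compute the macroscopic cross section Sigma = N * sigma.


Sigma = N * sigma_barns * 1e-24
Sigma = 3.1137e+22 * 879.3 * 1e-24
Sigma = 27.379 /cm

27.379


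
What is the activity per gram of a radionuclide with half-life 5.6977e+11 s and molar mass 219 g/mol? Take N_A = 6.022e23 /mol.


lambda = ln(2) / t_half = ln(2) / 5.6977e+11 = 1.216539e-12 /s
SA = lambda * N_A / M
SA = 1.216539e-12 * 6.022e23 / 219
SA = 3.3452e+09 Bq/g

3.3452e+09


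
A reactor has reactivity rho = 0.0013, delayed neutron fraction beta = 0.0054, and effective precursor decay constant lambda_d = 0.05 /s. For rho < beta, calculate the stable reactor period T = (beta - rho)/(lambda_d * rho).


T = (beta - rho) / (lambda_d * rho)
T = (0.0054 - 0.0013) / (0.05 * 0.0013)
T = 63.077 s

63.077


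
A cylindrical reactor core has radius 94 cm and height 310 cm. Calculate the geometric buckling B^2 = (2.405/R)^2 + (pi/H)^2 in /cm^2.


B^2 = (2.405/R)^2 + (pi/H)^2
B^2 = (2.405/94)^2 + (pi/310)^2
B^2 = 7.5730e-04 /cm^2

7.5730e-04


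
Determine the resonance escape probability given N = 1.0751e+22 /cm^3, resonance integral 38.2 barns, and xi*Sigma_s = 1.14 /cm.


p = exp(-N * I * 1e-24 / (xi*Sigma_s))
p = exp(-1.0751e+22 * 38.2 * 1e-24 / 1.14)
p = 0.69750

0.69750


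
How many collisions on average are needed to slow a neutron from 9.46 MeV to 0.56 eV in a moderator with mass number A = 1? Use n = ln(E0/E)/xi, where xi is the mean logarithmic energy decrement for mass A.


xi = 1 + (A-1)^2/(2A)*ln((A-1)/(A+1)) = 1 (for A = 1)
n = ln(E0/E) / xi
n = ln(9.46e6 / 0.56) / 1
n = ln(1.689286e+07) / 1 = 16.642

16.642


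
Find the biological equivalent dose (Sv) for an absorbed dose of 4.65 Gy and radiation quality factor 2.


H = D * Q
H = 4.65 * 2
H = 9.3000 Sv

9.3000


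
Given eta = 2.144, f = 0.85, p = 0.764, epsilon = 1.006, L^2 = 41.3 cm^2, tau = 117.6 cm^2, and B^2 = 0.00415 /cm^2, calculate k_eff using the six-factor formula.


k_inf = eta*f*p*eps = 2.144*0.85*0.764*1.006 = 1.400667
P_TNL = 1/(1 + L^2*B^2) = 1/(1 + 41.3*0.00415) = 0.8536830
P_FNL = exp(-B^2*tau) = exp(-0.00415*117.6) = 0.6138283
k_eff = k_inf * P_TNL * P_FNL = 1.400667 * 0.8536830 * 0.6138283
k_eff = 0.73397

0.73397


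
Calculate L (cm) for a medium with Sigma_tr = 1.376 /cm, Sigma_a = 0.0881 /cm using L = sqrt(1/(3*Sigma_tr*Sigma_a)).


D = 1 / (3 * Sigma_tr) = 1 / (3 * 1.376) = 0.2422481 cm
L = sqrt(D / Sigma_a)
L = sqrt(0.2422481 / 0.0881)
L = 1.6582 cm

1.6582


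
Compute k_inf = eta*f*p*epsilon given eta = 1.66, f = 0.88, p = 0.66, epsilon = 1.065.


k_inf = eta * f * p * epsilon
k_inf = 1.66 * 0.88 * 0.66 * 1.065
k_inf = 1.0268

1.0268


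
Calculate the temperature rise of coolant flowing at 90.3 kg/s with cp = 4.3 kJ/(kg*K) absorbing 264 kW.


dT = Q / (m_dot * cp)
dT = 264 / (90.3 * 4.3)
dT = 0.67990 C

0.67990


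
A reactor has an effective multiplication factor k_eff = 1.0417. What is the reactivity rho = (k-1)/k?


rho = (k_eff - 1) / k_eff
rho = (1.0417 - 1) / 1.0417
rho = 0.040031

0.040031


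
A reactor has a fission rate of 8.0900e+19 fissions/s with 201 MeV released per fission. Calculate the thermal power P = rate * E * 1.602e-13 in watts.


P = fission_rate * E_MeV * 1.602e-13
P = 8.0900e+19 * 201 * 1.602e-13
P = 2.6050e+09 W

2.6050e+09


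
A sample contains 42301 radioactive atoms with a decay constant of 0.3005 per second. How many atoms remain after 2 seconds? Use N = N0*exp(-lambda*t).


N = N0 * exp(-lambda * t)
N = 42301 * exp(-0.3005 * 2)
N = 23192

23192


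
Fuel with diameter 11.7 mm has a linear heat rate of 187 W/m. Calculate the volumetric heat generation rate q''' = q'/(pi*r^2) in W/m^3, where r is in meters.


r = D / 2 / 1000 = 11.7 / 2 / 1000 = 0.00585 m
q''' = q' / (pi * r^2)
q''' = 187 / (pi * 0.00585^2)
q''' = 1.7393e+06 W/m^3

1.7393e+06


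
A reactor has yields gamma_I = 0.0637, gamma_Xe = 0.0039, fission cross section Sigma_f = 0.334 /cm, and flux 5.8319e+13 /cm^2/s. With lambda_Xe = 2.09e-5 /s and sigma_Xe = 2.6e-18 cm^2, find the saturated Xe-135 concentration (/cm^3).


Xe_eq = (gamma_I + gamma_Xe) * Sigma_f * phi / (lambda_Xe + sigma_Xe * phi)
Numerator = (0.0637 + 0.0039) * 0.334 * 5.8319e+13 = 1.316750e+12
Denominator = 2.09e-5 + 2.6e-18 * 5.8319e+13 = 1.725294e-04
Xe_eq = 1.316750e+12 / 1.725294e-04 = 7.6320e+15 /cm^3

7.6320e+15


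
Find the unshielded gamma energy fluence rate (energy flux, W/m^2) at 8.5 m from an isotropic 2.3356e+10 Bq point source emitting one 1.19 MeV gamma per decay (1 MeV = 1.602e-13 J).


psi = A * E * 1.602e-13 / (4*pi*r^2)
psi = 2.3356e+10 * 1.19 * 1.602e-13 / (4*pi*8.5^2)
psi = 4.9041e-06 W/m^2

4.9041e-06


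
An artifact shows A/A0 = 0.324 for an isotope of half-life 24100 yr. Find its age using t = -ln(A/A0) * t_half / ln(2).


lambda = ln(2) / t_half = ln(2) / 24100 = 2.876129e-05 /yr
t = -ln(A/A0) / lambda
t = -ln(0.324) / 2.876129e-05
t = 39185 yr

39185


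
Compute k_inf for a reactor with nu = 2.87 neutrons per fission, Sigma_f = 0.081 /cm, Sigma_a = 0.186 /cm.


k_inf = nu * Sigma_f / Sigma_a
k_inf = 2.87 * 0.081 / 0.186
k_inf = 1.2498

1.2498


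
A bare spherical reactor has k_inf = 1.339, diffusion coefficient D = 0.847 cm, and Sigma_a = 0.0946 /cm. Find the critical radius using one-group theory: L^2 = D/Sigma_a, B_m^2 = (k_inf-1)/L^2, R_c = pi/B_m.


L^2 = D / Sigma_a = 0.847 / 0.0946 = 8.953488 cm^2
B_m^2 = (k_inf - 1) / L^2 = (1.339 - 1) / 8.953488 = 0.03786234 /cm^2
For a bare sphere: B_g = pi/R, so R_c = pi / sqrt(B_m^2)
R_c = pi / sqrt(0.03786234) = 16.145 cm

16.145


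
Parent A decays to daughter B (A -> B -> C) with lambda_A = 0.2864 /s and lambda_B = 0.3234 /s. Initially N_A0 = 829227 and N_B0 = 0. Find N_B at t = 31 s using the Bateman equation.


N_B(t) = lambda_A * N_A0 / (lambda_B - lambda_A) * [exp(-lambda_A*t) - exp(-lambda_B*t)]
exp(-0.2864*31) = 1.393670e-04; exp(-0.3234*31) = 4.426129e-05
N_B = 0.2864 * 829227 / (0.3234 - 0.2864) * (1.393670e-04 - 4.426129e-05)
N_B = 610.45

610.45


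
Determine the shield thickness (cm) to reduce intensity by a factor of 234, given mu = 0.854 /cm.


x = ln(factor) / mu
x = ln(234) / 0.854
x = 6.3880 cm

6.3880


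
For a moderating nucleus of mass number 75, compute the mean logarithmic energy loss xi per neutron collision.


xi = 1 + (A-1)^2/(2A) * ln((A-1)/(A+1))
xi = 1 + (75-1)^2/(2*75) * ln((75-1)/(75 +1))
xi = 0.026431

0.026431


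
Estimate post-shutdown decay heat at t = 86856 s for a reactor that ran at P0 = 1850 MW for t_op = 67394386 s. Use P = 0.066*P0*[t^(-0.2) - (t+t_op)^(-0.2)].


P/P0 = 0.066 * [t^(-0.2) - (t + t_op)^(-0.2)]
P/P0 = 0.066 * [86856^(-0.2) - (86856 + 67394386)^(-0.2)]
P/P0 = 0.066 * [0.1028585 - 0.02717461] = 0.004995137
P = 1850 * 0.004995137 = 9.2410 MW

9.2410


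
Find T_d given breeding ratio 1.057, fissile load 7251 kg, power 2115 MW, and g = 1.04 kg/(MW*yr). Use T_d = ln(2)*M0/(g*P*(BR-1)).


Breeding gain G = BR - 1 = 1.057 - 1 = 0.057
Fissile production rate = g * P * G = 1.04 * 2115 * 0.057 = 125.3772 kg/yr
T_d = ln(2) * M0 / (g * P * G)
T_d = ln(2) * 7251 / 125.3772 = 40.087 yr

40.087


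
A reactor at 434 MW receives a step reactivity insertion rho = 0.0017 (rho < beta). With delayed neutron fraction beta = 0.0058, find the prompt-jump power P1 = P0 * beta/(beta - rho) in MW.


P1/P0 = beta / (beta - rho)
P1/P0 = 0.0058 / (0.0058 - 0.0017) = 1.414634
P1 = 434 * 1.414634 = 613.95 MW

613.95


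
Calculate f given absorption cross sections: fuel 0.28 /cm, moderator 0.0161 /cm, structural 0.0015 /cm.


f = Sigma_a_fuel / (Sigma_a_fuel + Sigma_a_mod + Sigma_a_other)
f = 0.28 / (0.28 + 0.0161 + 0.0015)
f = 0.94086

0.94086


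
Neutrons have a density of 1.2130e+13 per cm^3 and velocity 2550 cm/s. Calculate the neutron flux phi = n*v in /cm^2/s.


phi = n * v
phi = 1.2130e+13 * 2550
phi = 3.0932e+16 /cm^2/s

3.0932e+16


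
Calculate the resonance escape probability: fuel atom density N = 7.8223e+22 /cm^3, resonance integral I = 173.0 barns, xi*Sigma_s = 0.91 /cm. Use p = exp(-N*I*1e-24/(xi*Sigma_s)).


p = exp(-N * I * 1e-24 / (xi*Sigma_s))
p = exp(-7.8223e+22 * 173.0 * 1e-24 / 0.91)
p = 3.4803e-07

3.4803e-07


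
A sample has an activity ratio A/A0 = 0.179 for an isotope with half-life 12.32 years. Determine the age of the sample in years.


lambda = ln(2) / t_half = ln(2) / 12.32 = 0.05626195 /yr
t = -ln(A/A0) / lambda
t = -ln(0.179) / 0.05626195
t = 30.578 yr

30.578


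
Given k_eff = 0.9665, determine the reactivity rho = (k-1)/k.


rho = (k_eff - 1) / k_eff
rho = (0.9665 - 1) / 0.9665
rho = -0.034661

-0.034661


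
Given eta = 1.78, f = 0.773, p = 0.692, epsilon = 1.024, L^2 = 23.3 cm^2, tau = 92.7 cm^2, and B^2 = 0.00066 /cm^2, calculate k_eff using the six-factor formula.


k_inf = eta*f*p*eps = 1.78*0.773*0.692*1.024 = 0.9750021
P_TNL = 1/(1 + L^2*B^2) = 1/(1 + 23.3*0.00066) = 0.9848549
P_FNL = exp(-B^2*tau) = exp(-0.00066*92.7) = 0.9406520
k_eff = k_inf * P_TNL * P_FNL = 0.9750021 * 0.9848549 * 0.9406520
k_eff = 0.90325

0.90325


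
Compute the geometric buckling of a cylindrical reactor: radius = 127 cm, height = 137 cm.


B^2 = (2.405/R)^2 + (pi/H)^2
B^2 = (2.405/127)^2 + (pi/137)^2
B^2 = 8.8446e-04 /cm^2

8.8446e-04


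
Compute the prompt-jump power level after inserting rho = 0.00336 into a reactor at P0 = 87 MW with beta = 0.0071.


P1/P0 = beta / (beta - rho)
P1/P0 = 0.0071 / (0.0071 - 0.00336) = 1.898396
P1 = 87 * 1.898396 = 165.16 MW

165.16


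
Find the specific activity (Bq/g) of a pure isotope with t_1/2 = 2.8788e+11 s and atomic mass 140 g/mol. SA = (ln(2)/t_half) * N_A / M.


lambda = ln(2) / t_half = ln(2) / 2.8788e+11 = 2.407764e-12 /s
SA = lambda * N_A / M
SA = 2.407764e-12 * 6.022e23 / 140
SA = 1.0357e+10 Bq/g

1.0357e+10


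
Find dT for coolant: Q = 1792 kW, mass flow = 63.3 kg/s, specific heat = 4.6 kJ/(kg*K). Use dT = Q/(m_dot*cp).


dT = Q / (m_dot * cp)
dT = 1792 / (63.3 * 4.6)
dT = 6.1543 C

6.1543


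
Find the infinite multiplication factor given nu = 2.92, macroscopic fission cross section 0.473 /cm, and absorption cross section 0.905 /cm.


k_inf = nu * Sigma_f / Sigma_a
k_inf = 2.92 * 0.473 / 0.905
k_inf = 1.5261

1.5261


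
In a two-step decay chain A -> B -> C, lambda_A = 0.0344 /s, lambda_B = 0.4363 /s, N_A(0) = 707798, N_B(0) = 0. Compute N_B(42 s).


N_B(t) = lambda_A * N_A0 / (lambda_B - lambda_A) * [exp(-lambda_A*t) - exp(-lambda_B*t)]
exp(-0.0344*42) = 0.2357932; exp(-0.4363*42) = 1.100848e-08
N_B = 0.0344 * 707798 / (0.4363 - 0.0344) * (0.2357932 - 1.100848e-08)
N_B = 14285

14285


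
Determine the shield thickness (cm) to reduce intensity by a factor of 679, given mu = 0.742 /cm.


x = ln(factor) / mu
x = ln(679) / 0.742
x = 8.7879 cm

8.7879


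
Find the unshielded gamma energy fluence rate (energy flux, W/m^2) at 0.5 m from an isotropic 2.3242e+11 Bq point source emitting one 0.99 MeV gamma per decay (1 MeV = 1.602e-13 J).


psi = A * E * 1.602e-13 / (4*pi*r^2)
psi = 2.3242e+11 * 0.99 * 1.602e-13 / (4*pi*0.5^2)
psi = 0.011733 W/m^2

0.011733


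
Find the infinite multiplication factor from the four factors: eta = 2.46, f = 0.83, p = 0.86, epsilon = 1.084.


k_inf = eta * f * p * epsilon
k_inf = 2.46 * 0.83 * 0.86 * 1.084
k_inf = 1.9034

1.9034


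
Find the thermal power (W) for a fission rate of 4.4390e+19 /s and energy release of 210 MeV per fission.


P = fission_rate * E_MeV * 1.602e-13
P = 4.4390e+19 * 210 * 1.602e-13
P = 1.4934e+09 W

1.4934e+09


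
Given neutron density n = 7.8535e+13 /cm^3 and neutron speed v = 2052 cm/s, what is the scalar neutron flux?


phi = n * v
phi = 7.8535e+13 * 2052
phi = 1.6115e+17 /cm^2/s

1.6115e+17


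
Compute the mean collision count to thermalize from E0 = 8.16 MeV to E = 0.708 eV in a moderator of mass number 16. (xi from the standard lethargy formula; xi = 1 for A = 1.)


xi = 1 + (A-1)^2/(2A)*ln((A-1)/(A+1)) = 0.1199467 (for A = 16)
n = ln(E0/E) / xi
n = ln(8.16e6 / 0.708) / 0.1199467
n = ln(1.152542e+07) / 0.1199467 = 135.56

135.56


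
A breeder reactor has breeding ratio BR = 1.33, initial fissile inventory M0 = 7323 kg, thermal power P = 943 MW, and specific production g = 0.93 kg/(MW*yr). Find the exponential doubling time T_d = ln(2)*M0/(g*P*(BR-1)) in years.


Breeding gain G = BR - 1 = 1.33 - 1 = 0.33
Fissile production rate = g * P * G = 0.93 * 943 * 0.33 = 289.4067 kg/yr
T_d = ln(2) * M0 / (g * P * G)
T_d = ln(2) * 7323 / 289.4067 = 17.539 yr

17.539


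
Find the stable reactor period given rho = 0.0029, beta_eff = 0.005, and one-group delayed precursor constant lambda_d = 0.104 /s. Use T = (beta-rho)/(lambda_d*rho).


T = (beta - rho) / (lambda_d * rho)
T = (0.005 - 0.0029) / (0.104 * 0.0029)
T = 6.9629 s

6.9629


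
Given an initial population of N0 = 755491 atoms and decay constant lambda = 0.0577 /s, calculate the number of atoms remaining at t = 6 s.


N = N0 * exp(-lambda * t)
N = 755491 * exp(-0.0577 * 6)
N = 534412

534412


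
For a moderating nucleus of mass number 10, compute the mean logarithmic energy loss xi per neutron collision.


xi = 1 + (A-1)^2/(2A) * ln((A-1)/(A+1))
xi = 1 + (10-1)^2/(2*10) * ln((10-1)/(10 +1))
xi = 0.18728

0.18728


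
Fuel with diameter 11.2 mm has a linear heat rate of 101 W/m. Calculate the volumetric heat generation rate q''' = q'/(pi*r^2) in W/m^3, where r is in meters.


r = D / 2 / 1000 = 11.2 / 2 / 1000 = 0.0056 m
q''' = q' / (pi * r^2)
q''' = 101 / (pi * 0.0056^2)
q''' = 1.0252e+06 W/m^3

1.0252e+06


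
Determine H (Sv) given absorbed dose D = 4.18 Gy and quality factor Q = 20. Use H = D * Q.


H = D * Q
H = 4.18 * 20
H = 83.600 Sv

83.600


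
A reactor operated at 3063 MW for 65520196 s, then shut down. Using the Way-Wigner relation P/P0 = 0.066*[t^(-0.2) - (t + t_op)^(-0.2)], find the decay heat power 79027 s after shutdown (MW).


P/P0 = 0.066 * [t^(-0.2) - (t + t_op)^(-0.2)]
P/P0 = 0.066 * [79027^(-0.2) - (79027 + 65520196)^(-0.2)]
P/P0 = 0.066 * [0.1048202 - 0.02732878] = 0.005114434
P = 3063 * 0.005114434 = 15.666 MW

15.666


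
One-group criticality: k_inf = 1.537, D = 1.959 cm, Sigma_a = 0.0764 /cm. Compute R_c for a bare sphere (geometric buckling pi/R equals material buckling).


L^2 = D / Sigma_a = 1.959 / 0.0764 = 25.64136 cm^2
B_m^2 = (k_inf - 1) / L^2 = (1.537 - 1) / 25.64136 = 0.02094273 /cm^2
For a bare sphere: B_g = pi/R, so R_c = pi / sqrt(B_m^2)
R_c = pi / sqrt(0.02094273) = 21.709 cm

21.709


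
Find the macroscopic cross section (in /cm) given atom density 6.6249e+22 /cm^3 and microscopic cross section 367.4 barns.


Sigma = N * sigma_barns * 1e-24
Sigma = 6.6249e+22 * 367.4 * 1e-24
Sigma = 24.340 /cm

24.340


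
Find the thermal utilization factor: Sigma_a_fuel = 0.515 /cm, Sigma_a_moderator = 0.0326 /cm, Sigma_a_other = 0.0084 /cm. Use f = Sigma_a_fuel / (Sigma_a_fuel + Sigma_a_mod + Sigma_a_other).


f = Sigma_a_fuel / (Sigma_a_fuel + Sigma_a_mod + Sigma_a_other)
f = 0.515 / (0.515 + 0.0326 + 0.0084)
f = 0.92626

0.92626


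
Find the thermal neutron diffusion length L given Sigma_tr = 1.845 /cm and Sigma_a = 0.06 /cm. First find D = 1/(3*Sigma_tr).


D = 1 / (3 * Sigma_tr) = 1 / (3 * 1.845) = 0.1806685 cm
L = sqrt(D / Sigma_a)
L = sqrt(0.1806685 / 0.06)
L = 1.7353 cm

1.7353


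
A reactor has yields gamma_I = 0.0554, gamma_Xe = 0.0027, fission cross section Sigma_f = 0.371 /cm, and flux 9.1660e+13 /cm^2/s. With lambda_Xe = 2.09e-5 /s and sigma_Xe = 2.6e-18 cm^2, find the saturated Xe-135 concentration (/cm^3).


Xe_eq = (gamma_I + gamma_Xe) * Sigma_f * phi / (lambda_Xe + sigma_Xe * phi)
Numerator = (0.0554 + 0.0027) * 0.371 * 9.1660e+13 = 1.975740e+12
Denominator = 2.09e-5 + 2.6e-18 * 9.1660e+13 = 2.592160e-04
Xe_eq = 1.975740e+12 / 2.592160e-04 = 7.6220e+15 /cm^3

7.6220e+15


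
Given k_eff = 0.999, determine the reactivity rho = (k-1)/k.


rho = (k_eff - 1) / k_eff
rho = (0.999 - 1) / 0.999
rho = -0.0010010

-0.0010010


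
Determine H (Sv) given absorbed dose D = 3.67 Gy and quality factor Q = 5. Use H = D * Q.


H = D * Q
H = 3.67 * 5
H = 18.350 Sv

18.350


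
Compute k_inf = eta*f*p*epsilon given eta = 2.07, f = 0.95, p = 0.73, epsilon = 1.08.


k_inf = eta * f * p * epsilon
k_inf = 2.07 * 0.95 * 0.73 * 1.08
k_inf = 1.5504

1.5504


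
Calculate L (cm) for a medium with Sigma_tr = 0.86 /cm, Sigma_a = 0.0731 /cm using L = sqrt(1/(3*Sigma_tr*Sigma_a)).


D = 1 / (3 * Sigma_tr) = 1 / (3 * 0.86) = 0.3875969 cm
L = sqrt(D / Sigma_a)
L = sqrt(0.3875969 / 0.0731)
L = 2.3027 cm

2.3027


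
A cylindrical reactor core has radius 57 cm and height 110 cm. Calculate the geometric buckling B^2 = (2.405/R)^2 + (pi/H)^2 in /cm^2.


B^2 = (2.405/R)^2 + (pi/H)^2
B^2 = (2.405/57)^2 + (pi/110)^2
B^2 = 0.0025959 /cm^2

0.0025959


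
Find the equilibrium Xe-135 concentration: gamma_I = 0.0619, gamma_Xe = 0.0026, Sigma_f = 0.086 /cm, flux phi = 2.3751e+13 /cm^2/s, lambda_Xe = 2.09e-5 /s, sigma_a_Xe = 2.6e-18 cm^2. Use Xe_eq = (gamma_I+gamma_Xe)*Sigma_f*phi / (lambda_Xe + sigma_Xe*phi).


Xe_eq = (gamma_I + gamma_Xe) * Sigma_f * phi / (lambda_Xe + sigma_Xe * phi)
Numerator = (0.0619 + 0.0026) * 0.086 * 2.3751e+13 = 1.317468e+11
Denominator = 2.09e-5 + 2.6e-18 * 2.3751e+13 = 8.265260e-05
Xe_eq = 1.317468e+11 / 8.265260e-05 = 1.5940e+15 /cm^3

1.5940e+15


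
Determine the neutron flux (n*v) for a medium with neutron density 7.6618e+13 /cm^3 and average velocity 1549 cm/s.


phi = n * v
phi = 7.6618e+13 * 1549
phi = 1.1868e+17 /cm^2/s

1.1868e+17


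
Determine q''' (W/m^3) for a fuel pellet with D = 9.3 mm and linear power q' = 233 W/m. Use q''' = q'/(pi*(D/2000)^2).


r = D / 2 / 1000 = 9.3 / 2 / 1000 = 0.00465 m
q''' = q' / (pi * r^2)
q''' = 233 / (pi * 0.00465^2)
q''' = 3.4300e+06 W/m^3

3.4300e+06


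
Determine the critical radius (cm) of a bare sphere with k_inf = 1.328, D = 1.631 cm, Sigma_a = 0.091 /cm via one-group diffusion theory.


L^2 = D / Sigma_a = 1.631 / 0.091 = 17.92308 cm^2
B_m^2 = (k_inf - 1) / L^2 = (1.328 - 1) / 17.92308 = 0.01830043 /cm^2
For a bare sphere: B_g = pi/R, so R_c = pi / sqrt(B_m^2)
R_c = pi / sqrt(0.01830043) = 23.223 cm

23.223


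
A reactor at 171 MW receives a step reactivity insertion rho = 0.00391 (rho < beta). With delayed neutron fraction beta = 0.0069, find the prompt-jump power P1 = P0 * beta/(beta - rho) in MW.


P1/P0 = beta / (beta - rho)
P1/P0 = 0.0069 / (0.0069 - 0.00391) = 2.307692
P1 = 171 * 2.307692 = 394.62 MW

394.62


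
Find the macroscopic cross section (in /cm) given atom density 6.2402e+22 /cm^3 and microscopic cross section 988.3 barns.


Sigma = N * sigma_barns * 1e-24
Sigma = 6.2402e+22 * 988.3 * 1e-24
Sigma = 61.672 /cm

61.672


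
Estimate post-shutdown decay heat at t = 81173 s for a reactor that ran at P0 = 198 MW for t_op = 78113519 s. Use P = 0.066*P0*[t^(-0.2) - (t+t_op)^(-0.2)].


P/P0 = 0.066 * [t^(-0.2) - (t + t_op)^(-0.2)]
P/P0 = 0.066 * [81173^(-0.2) - (81173 + 78113519)^(-0.2)]
P/P0 = 0.066 * [0.1042600 - 0.02638545] = 0.005139720
P = 198 * 0.005139720 = 1.0177 MW

1.0177


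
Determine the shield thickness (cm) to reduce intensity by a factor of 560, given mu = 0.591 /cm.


x = ln(factor) / mu
x = ln(560) / 0.591
x = 10.707 cm

10.707


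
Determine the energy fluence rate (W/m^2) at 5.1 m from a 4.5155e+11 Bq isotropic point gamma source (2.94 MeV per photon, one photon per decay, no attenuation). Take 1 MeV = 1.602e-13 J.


psi = A * E * 1.602e-13 / (4*pi*r^2)
psi = 4.5155e+11 * 2.94 * 1.602e-13 / (4*pi*5.1^2)
psi = 6.5068e-04 W/m^2

6.5068e-04


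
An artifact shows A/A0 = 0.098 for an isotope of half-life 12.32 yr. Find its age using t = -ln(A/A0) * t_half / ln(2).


lambda = ln(2) / t_half = ln(2) / 12.32 = 0.05626195 /yr
t = -ln(A/A0) / lambda
t = -ln(0.098) / 0.05626195
t = 41.285 yr

41.285


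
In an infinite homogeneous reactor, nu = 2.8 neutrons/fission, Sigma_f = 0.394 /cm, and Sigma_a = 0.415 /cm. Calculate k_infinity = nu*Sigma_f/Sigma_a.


k_inf = nu * Sigma_f / Sigma_a
k_inf = 2.8 * 0.394 / 0.415
k_inf = 2.6583

2.6583


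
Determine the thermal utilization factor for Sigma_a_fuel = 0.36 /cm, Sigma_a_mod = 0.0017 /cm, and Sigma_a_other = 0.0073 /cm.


f = Sigma_a_fuel / (Sigma_a_fuel + Sigma_a_mod + Sigma_a_other)
f = 0.36 / (0.36 + 0.0017 + 0.0073)
f = 0.97561

0.97561


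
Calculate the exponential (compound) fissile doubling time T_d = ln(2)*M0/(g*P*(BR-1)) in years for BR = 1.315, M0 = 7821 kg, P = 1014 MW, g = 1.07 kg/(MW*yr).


Breeding gain G = BR - 1 = 1.315 - 1 = 0.315
Fissile production rate = g * P * G = 1.07 * 1014 * 0.315 = 341.7687 kg/yr
T_d = ln(2) * M0 / (g * P * G)
T_d = ln(2) * 7821 / 341.7687 = 15.862 yr

15.862


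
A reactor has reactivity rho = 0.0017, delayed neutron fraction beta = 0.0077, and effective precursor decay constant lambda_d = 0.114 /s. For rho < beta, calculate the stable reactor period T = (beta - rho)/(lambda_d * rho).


T = (beta - rho) / (lambda_d * rho)
T = (0.0077 - 0.0017) / (0.114 * 0.0017)
T = 30.960 s

30.960


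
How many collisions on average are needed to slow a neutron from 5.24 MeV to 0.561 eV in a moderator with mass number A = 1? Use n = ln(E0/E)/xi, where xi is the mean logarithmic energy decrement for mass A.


xi = 1 + (A-1)^2/(2A)*ln((A-1)/(A+1)) = 1 (for A = 1)
n = ln(E0/E) / xi
n = ln(5.24e6 / 0.561) / 1
n = ln(9.340463e+06) / 1 = 16.050

16.050


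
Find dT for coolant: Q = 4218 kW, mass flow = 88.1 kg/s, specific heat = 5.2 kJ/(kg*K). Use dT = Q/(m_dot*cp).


dT = Q / (m_dot * cp)
dT = 4218 / (88.1 * 5.2)
dT = 9.2072 C

9.2072


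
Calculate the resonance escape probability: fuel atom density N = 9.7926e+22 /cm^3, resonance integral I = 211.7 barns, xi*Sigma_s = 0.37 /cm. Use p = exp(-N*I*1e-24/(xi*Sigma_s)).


p = exp(-N * I * 1e-24 / (xi*Sigma_s))
p = exp(-9.7926e+22 * 211.7 * 1e-24 / 0.37)
p = 4.6417e-25

4.6417e-25


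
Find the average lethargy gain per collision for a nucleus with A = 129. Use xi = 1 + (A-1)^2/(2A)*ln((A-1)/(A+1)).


xi = 1 + (A-1)^2/(2A) * ln((A-1)/(A+1))
xi = 1 + (129-1)^2/(2*129) * ln((129-1)/(129 +1))
xi = 0.015424

0.015424


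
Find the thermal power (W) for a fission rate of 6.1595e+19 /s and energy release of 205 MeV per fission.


P = fission_rate * E_MeV * 1.602e-13
P = 6.1595e+19 * 205 * 1.602e-13
P = 2.0228e+09 W

2.0228e+09


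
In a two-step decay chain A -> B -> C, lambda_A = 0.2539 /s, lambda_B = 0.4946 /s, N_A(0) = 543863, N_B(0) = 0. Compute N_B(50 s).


N_B(t) = lambda_A * N_A0 / (lambda_B - lambda_A) * [exp(-lambda_A*t) - exp(-lambda_B*t)]
exp(-0.2539*50) = 3.066419e-06; exp(-0.4946*50) = 1.819271e-11
N_B = 0.2539 * 543863 / (0.4946 - 0.2539) * (3.066419e-06 - 1.819271e-11)
N_B = 1.7592

1.7592


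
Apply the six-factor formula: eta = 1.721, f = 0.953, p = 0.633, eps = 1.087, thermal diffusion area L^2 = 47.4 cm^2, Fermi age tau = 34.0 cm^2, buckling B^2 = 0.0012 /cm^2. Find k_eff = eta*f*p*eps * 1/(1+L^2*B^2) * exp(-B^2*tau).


k_inf = eta*f*p*eps = 1.721*0.953*0.633*1.087 = 1.128514
P_TNL = 1/(1 + L^2*B^2) = 1/(1 + 47.4*0.0012) = 0.9461812
P_FNL = exp(-B^2*tau) = exp(-0.0012*34.0) = 0.9600211
k_eff = k_inf * P_TNL * P_FNL = 1.128514 * 0.9461812 * 0.9600211
k_eff = 1.0251

1.0251


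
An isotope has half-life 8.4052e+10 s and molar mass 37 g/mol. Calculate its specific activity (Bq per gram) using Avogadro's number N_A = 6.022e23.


lambda = ln(2) / t_half = ln(2) / 8.4052e+10 = 8.246647e-12 /s
SA = lambda * N_A / M
SA = 8.246647e-12 * 6.022e23 / 37
SA = 1.3422e+11 Bq/g

1.3422e+11


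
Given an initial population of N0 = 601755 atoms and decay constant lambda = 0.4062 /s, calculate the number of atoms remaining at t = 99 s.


N = N0 * exp(-lambda * t)
N = 601755 * exp(-0.4062 * 99)
N = 2.0644e-12

2.0644e-12


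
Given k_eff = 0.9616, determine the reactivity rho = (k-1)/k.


rho = (k_eff - 1) / k_eff
rho = (0.9616 - 1) / 0.9616
rho = -0.039933

-0.039933


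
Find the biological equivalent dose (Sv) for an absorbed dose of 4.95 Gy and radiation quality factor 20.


H = D * Q
H = 4.95 * 20
H = 99.000 Sv

99.000


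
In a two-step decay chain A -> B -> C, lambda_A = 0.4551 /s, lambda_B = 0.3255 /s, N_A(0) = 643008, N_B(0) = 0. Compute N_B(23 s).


N_B(t) = lambda_A * N_A0 / (lambda_B - lambda_A) * [exp(-lambda_A*t) - exp(-lambda_B*t)]
exp(-0.4551*23) = 2.845178e-05; exp(-0.3255*23) = 5.606016e-04
N_B = 0.4551 * 643008 / (0.3255 - 0.4551) * (2.845178e-05 - 5.606016e-04)
N_B = 1201.6

1201.6


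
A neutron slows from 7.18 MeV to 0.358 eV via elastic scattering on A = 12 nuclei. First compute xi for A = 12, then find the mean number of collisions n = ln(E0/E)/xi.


xi = 1 + (A-1)^2/(2A)*ln((A-1)/(A+1)) = 0.1577690 (for A = 12)
n = ln(E0/E) / xi
n = ln(7.18e6 / 0.358) / 0.1577690
n = ln(2.005587e+07) / 0.1577690 = 106.57

106.57


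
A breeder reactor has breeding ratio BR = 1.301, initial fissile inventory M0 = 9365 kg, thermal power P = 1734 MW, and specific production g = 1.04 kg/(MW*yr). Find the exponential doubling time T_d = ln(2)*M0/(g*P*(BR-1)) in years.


Breeding gain G = BR - 1 = 1.301 - 1 = 0.301
Fissile production rate = g * P * G = 1.04 * 1734 * 0.301 = 542.81136 kg/yr
T_d = ln(2) * M0 / (g * P * G)
T_d = ln(2) * 9365 / 542.81136 = 11.959 yr

11.959


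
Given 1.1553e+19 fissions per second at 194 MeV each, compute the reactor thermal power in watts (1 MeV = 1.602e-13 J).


P = fission_rate * E_MeV * 1.602e-13
P = 1.1553e+19 * 194 * 1.602e-13
P = 3.5905e+08 W

3.5905e+08


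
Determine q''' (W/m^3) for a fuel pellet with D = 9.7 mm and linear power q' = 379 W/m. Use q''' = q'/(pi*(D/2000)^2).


r = D / 2 / 1000 = 9.7 / 2 / 1000 = 0.00485 m
q''' = q' / (pi * r^2)
q''' = 379 / (pi * 0.00485^2)
q''' = 5.1287e+06 W/m^3

5.1287e+06


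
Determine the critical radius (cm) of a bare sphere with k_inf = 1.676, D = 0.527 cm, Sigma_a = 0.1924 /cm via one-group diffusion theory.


L^2 = D / Sigma_a = 0.527 / 0.1924 = 2.739085 cm^2
B_m^2 = (k_inf - 1) / L^2 = (1.676 - 1) / 2.739085 = 0.2467977 /cm^2
For a bare sphere: B_g = pi/R, so R_c = pi / sqrt(B_m^2)
R_c = pi / sqrt(0.2467977) = 6.3238 cm

6.3238


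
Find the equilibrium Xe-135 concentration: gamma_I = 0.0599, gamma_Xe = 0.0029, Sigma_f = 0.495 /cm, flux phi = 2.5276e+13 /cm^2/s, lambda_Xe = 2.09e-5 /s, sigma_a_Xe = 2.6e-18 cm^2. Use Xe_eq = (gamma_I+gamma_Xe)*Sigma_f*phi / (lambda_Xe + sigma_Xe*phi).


Xe_eq = (gamma_I + gamma_Xe) * Sigma_f * phi / (lambda_Xe + sigma_Xe * phi)
Numerator = (0.0599 + 0.0029) * 0.495 * 2.5276e+13 = 7.857297e+11
Denominator = 2.09e-5 + 2.6e-18 * 2.5276e+13 = 8.661760e-05
Xe_eq = 7.857297e+11 / 8.661760e-05 = 9.0712e+15 /cm^3

9.0712e+15


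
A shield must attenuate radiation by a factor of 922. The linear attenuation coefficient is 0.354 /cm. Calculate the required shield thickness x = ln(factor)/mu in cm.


x = ln(factor) / mu
x = ln(922) / 0.354
x = 19.284 cm

19.284


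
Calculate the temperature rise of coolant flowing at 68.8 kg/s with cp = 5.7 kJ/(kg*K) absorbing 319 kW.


dT = Q / (m_dot * cp)
dT = 319 / (68.8 * 5.7)
dT = 0.81344 C

0.81344


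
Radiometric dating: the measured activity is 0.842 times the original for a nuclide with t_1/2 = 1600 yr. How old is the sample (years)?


lambda = ln(2) / t_half = ln(2) / 1600 = 4.332170e-04 /yr
t = -ln(A/A0) / lambda
t = -ln(0.842) / 4.332170e-04
t = 396.97 yr

396.97


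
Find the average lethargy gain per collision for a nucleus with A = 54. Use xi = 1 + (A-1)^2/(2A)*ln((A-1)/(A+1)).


xi = 1 + (A-1)^2/(2A) * ln((A-1)/(A+1))
xi = 1 + (54-1)^2/(2*54) * ln((54-1)/(54 +1))
xi = 0.036584

0.036584


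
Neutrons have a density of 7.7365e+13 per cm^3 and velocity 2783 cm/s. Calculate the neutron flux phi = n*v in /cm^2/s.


phi = n * v
phi = 7.7365e+13 * 2783
phi = 2.1531e+17 /cm^2/s

2.1531e+17


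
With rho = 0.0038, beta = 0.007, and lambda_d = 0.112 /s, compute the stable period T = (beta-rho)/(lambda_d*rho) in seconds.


T = (beta - rho) / (lambda_d * rho)
T = (0.007 - 0.0038) / (0.112 * 0.0038)
T = 7.5188 s

7.5188


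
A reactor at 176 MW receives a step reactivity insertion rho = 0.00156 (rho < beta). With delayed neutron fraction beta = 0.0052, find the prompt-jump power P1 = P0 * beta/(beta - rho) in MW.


P1/P0 = beta / (beta - rho)
P1/P0 = 0.0052 / (0.0052 - 0.00156) = 1.428571
P1 = 176 * 1.428571 = 251.43 MW

251.43


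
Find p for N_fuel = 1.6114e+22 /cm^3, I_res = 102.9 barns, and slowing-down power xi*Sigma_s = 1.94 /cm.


p = exp(-N * I * 1e-24 / (xi*Sigma_s))
p = exp(-1.6114e+22 * 102.9 * 1e-24 / 1.94)
p = 0.42541

0.42541


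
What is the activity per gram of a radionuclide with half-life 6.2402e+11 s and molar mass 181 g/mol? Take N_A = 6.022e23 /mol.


lambda = ln(2) / t_half = ln(2) / 6.2402e+11 = 1.110777e-12 /s
SA = lambda * N_A / M
SA = 1.110777e-12 * 6.022e23 / 181
SA = 3.6956e+09 Bq/g

3.6956e+09


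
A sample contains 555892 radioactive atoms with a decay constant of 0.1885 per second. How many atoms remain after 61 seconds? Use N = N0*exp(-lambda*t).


N = N0 * exp(-lambda * t)
N = 555892 * exp(-0.1885 * 61)
N = 5.6397

5.6397


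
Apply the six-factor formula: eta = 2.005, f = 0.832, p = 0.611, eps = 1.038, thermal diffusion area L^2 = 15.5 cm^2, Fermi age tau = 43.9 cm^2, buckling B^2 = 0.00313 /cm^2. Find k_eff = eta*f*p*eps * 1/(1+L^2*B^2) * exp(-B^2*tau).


k_inf = eta*f*p*eps = 2.005*0.832*0.611*1.038 = 1.057977
P_TNL = 1/(1 + L^2*B^2) = 1/(1 + 15.5*0.00313) = 0.9537298
P_FNL = exp(-B^2*tau) = exp(-0.00313*43.9) = 0.8716154
k_eff = k_inf * P_TNL * P_FNL = 1.057977 * 0.9537298 * 0.8716154
k_eff = 0.87948

0.87948


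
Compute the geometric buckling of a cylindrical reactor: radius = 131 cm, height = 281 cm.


B^2 = (2.405/R)^2 + (pi/H)^2
B^2 = (2.405/131)^2 + (pi/281)^2
B^2 = 4.6204e-04 /cm^2

4.6204e-04


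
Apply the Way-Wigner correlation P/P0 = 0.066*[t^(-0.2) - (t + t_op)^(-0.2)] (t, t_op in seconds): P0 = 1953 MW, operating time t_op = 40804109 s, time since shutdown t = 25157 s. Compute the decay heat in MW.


P/P0 = 0.066 * [t^(-0.2) - (t + t_op)^(-0.2)]
P/P0 = 0.066 * [25157^(-0.2) - (25157 + 40804109)^(-0.2)]
P/P0 = 0.066 * [0.1317857 - 0.03004732] = 0.006714733
P = 1953 * 0.006714733 = 13.114 MW

13.114


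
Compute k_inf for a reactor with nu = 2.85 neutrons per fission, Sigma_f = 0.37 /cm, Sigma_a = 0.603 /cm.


k_inf = nu * Sigma_f / Sigma_a
k_inf = 2.85 * 0.37 / 0.603
k_inf = 1.7488

1.7488


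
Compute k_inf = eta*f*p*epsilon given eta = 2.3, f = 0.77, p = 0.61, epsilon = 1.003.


k_inf = eta * f * p * epsilon
k_inf = 2.3 * 0.77 * 0.61 * 1.003
k_inf = 1.0836

1.0836


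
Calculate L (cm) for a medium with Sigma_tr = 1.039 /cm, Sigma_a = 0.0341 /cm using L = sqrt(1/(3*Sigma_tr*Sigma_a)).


D = 1 / (3 * Sigma_tr) = 1 / (3 * 1.039) = 0.3208213 cm
L = sqrt(D / Sigma_a)
L = sqrt(0.3208213 / 0.0341)
L = 3.0673 cm

3.0673


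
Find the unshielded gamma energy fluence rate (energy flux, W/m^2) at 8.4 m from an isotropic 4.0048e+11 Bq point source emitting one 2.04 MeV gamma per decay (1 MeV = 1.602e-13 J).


psi = A * E * 1.602e-13 / (4*pi*r^2)
psi = 4.0048e+11 * 2.04 * 1.602e-13 / (4*pi*8.4^2)
psi = 1.4761e-04 W/m^2

1.4761e-04


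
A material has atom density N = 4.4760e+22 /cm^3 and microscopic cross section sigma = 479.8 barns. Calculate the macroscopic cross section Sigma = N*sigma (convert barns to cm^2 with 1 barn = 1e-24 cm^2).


Sigma = N * sigma_barns * 1e-24
Sigma = 4.4760e+22 * 479.8 * 1e-24
Sigma = 21.476 /cm

21.476


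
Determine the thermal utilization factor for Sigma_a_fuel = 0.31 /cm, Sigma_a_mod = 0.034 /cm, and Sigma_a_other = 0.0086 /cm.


f = Sigma_a_fuel / (Sigma_a_fuel + Sigma_a_mod + Sigma_a_other)
f = 0.31 / (0.31 + 0.034 + 0.0086)
f = 0.87918

0.87918


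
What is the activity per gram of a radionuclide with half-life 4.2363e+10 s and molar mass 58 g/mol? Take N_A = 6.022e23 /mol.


lambda = ln(2) / t_half = ln(2) / 4.2363e+10 = 1.636209e-11 /s
SA = lambda * N_A / M
SA = 1.636209e-11 * 6.022e23 / 58
SA = 1.6988e+11 Bq/g

1.6988e+11


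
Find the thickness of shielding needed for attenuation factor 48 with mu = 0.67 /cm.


x = ln(factor) / mu
x = ln(48) / 0.67
x = 5.7779 cm

5.7779


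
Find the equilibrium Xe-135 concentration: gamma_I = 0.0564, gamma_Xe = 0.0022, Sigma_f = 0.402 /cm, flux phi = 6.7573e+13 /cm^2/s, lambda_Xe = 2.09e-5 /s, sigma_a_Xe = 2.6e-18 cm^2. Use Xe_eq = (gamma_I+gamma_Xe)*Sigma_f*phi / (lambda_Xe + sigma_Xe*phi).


Xe_eq = (gamma_I + gamma_Xe) * Sigma_f * phi / (lambda_Xe + sigma_Xe * phi)
Numerator = (0.0564 + 0.0022) * 0.402 * 6.7573e+13 = 1.591831e+12
Denominator = 2.09e-5 + 2.6e-18 * 6.7573e+13 = 1.965898e-04
Xe_eq = 1.591831e+12 / 1.965898e-04 = 8.0972e+15 /cm^3

8.0972e+15


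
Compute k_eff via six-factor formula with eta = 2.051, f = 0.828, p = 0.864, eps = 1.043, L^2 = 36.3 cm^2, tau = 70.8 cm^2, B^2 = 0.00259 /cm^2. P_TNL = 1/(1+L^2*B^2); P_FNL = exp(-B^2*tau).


k_inf = eta*f*p*eps = 2.051*0.828*0.864*1.043 = 1.530362
P_TNL = 1/(1 + L^2*B^2) = 1/(1 + 36.3*0.00259) = 0.9140626
P_FNL = exp(-B^2*tau) = exp(-0.00259*70.8) = 0.8324584
k_eff = k_inf * P_TNL * P_FNL = 1.530362 * 0.9140626 * 0.8324584
k_eff = 1.1645

1.1645


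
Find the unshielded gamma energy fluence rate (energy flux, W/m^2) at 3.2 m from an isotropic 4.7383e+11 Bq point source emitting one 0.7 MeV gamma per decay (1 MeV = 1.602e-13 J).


psi = A * E * 1.602e-13 / (4*pi*r^2)
psi = 4.7383e+11 * 0.7 * 1.602e-13 / (4*pi*3.2^2)
psi = 4.1293e-04 W/m^2

4.1293e-04


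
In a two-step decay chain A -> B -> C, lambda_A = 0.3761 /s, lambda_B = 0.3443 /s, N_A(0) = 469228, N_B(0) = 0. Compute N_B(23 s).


N_B(t) = lambda_A * N_A0 / (lambda_B - lambda_A) * [exp(-lambda_A*t) - exp(-lambda_B*t)]
exp(-0.3761*23) = 1.750743e-04; exp(-0.3443*23) = 3.638023e-04
N_B = 0.3761 * 469228 / (0.3443 - 0.3761) * (1.750743e-04 - 3.638023e-04)
N_B = 1047.4

1047.4


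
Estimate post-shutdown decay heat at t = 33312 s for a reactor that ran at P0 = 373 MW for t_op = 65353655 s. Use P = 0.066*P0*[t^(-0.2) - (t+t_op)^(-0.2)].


P/P0 = 0.066 * [t^(-0.2) - (t + t_op)^(-0.2)]
P/P0 = 0.066 * [33312^(-0.2) - (33312 + 65353655)^(-0.2)]
P/P0 = 0.066 * [0.1245890 - 0.02734650] = 0.006418005
P = 373 * 0.006418005 = 2.3939 MW

2.3939


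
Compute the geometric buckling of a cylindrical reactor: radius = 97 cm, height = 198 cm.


B^2 = (2.405/R)^2 + (pi/H)^2
B^2 = (2.405/97)^2 + (pi/198)^2
B^2 = 8.6648e-04 /cm^2

8.6648e-04


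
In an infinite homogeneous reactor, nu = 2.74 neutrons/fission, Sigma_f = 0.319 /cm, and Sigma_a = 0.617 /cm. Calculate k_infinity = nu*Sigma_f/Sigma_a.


k_inf = nu * Sigma_f / Sigma_a
k_inf = 2.74 * 0.319 / 0.617
k_inf = 1.4166

1.4166


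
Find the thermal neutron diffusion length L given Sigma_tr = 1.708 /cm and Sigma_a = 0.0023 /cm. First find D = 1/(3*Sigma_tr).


D = 1 / (3 * Sigma_tr) = 1 / (3 * 1.708) = 0.1951600 cm
L = sqrt(D / Sigma_a)
L = sqrt(0.1951600 / 0.0023)
L = 9.2115 cm

9.2115


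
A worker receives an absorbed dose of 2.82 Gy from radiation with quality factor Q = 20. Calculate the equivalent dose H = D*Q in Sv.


H = D * Q
H = 2.82 * 20
H = 56.400 Sv

56.400


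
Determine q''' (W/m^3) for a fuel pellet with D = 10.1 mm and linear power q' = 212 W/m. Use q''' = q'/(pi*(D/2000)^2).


r = D / 2 / 1000 = 10.1 / 2 / 1000 = 0.00505 m
q''' = q' / (pi * r^2)
q''' = 212 / (pi * 0.00505^2)
q''' = 2.6461e+06 W/m^3

2.6461e+06


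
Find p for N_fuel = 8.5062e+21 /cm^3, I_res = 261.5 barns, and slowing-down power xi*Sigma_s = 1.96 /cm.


p = exp(-N * I * 1e-24 / (xi*Sigma_s))
p = exp(-8.5062e+21 * 261.5 * 1e-24 / 1.96)
p = 0.32146

0.32146


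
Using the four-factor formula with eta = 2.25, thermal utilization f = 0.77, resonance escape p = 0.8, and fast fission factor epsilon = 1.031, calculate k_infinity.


k_inf = eta * f * p * epsilon
k_inf = 2.25 * 0.77 * 0.8 * 1.031
k_inf = 1.4290

1.4290


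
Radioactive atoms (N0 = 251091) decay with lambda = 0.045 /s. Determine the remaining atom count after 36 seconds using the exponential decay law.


N = N0 * exp(-lambda * t)
N = 251091 * exp(-0.045 * 36)
N = 49691

49691


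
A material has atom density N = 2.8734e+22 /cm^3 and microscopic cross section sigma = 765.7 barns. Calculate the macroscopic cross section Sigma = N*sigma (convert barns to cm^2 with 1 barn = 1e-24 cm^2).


Sigma = N * sigma_barns * 1e-24
Sigma = 2.8734e+22 * 765.7 * 1e-24
Sigma = 22.002 /cm

22.002


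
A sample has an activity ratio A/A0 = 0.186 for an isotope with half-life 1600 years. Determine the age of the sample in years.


lambda = ln(2) / t_half = ln(2) / 1600 = 4.332170e-04 /yr
t = -ln(A/A0) / lambda
t = -ln(0.186) / 4.332170e-04
t = 3882.6 yr

3882.6


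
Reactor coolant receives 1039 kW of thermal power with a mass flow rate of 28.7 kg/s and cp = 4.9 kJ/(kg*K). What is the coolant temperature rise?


dT = Q / (m_dot * cp)
dT = 1039 / (28.7 * 4.9)
dT = 7.3882 C

7.3882


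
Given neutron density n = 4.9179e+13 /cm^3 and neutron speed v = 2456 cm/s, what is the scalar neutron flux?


phi = n * v
phi = 4.9179e+13 * 2456
phi = 1.2078e+17 /cm^2/s

1.2078e+17


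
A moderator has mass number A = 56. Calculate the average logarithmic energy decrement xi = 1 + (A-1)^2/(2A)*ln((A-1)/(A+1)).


xi = 1 + (A-1)^2/(2A) * ln((A-1)/(A+1))
xi = 1 + (56-1)^2/(2*56) * ln((56-1)/(56 +1))
xi = 0.035293

0.035293


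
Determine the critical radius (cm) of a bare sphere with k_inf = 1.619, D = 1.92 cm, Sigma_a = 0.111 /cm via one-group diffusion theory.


L^2 = D / Sigma_a = 1.92 / 0.111 = 17.29730 cm^2
B_m^2 = (k_inf - 1) / L^2 = (1.619 - 1) / 17.29730 = 0.03578593 /cm^2
For a bare sphere: B_g = pi/R, so R_c = pi / sqrt(B_m^2)
R_c = pi / sqrt(0.03578593) = 16.607 cm

16.607


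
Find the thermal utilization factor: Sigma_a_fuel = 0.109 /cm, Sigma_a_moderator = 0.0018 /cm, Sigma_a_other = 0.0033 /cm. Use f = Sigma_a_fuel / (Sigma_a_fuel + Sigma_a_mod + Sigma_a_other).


f = Sigma_a_fuel / (Sigma_a_fuel + Sigma_a_mod + Sigma_a_other)
f = 0.109 / (0.109 + 0.0018 + 0.0033)
f = 0.95530

0.95530


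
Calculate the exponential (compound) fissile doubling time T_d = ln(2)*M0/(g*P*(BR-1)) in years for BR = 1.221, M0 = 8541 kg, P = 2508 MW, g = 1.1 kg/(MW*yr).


Breeding gain G = BR - 1 = 1.221 - 1 = 0.221
Fissile production rate = g * P * G = 1.1 * 2508 * 0.221 = 609.6948 kg/yr
T_d = ln(2) * M0 / (g * P * G)
T_d = ln(2) * 8541 / 609.6948 = 9.7101 yr

9.7101
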